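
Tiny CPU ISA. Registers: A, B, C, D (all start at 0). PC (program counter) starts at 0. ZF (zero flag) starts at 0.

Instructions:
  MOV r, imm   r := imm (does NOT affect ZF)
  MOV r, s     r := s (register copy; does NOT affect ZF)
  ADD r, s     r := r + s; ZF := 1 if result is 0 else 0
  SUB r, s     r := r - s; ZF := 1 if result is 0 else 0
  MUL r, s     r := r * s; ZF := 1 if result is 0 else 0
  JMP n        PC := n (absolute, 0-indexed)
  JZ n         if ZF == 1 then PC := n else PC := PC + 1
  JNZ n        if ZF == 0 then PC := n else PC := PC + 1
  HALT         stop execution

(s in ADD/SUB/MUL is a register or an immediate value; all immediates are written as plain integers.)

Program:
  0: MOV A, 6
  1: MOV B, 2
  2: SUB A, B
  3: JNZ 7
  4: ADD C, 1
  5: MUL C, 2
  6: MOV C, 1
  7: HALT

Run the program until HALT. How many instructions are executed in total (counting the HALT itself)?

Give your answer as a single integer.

Answer: 5

Derivation:
Step 1: PC=0 exec 'MOV A, 6'. After: A=6 B=0 C=0 D=0 ZF=0 PC=1
Step 2: PC=1 exec 'MOV B, 2'. After: A=6 B=2 C=0 D=0 ZF=0 PC=2
Step 3: PC=2 exec 'SUB A, B'. After: A=4 B=2 C=0 D=0 ZF=0 PC=3
Step 4: PC=3 exec 'JNZ 7'. After: A=4 B=2 C=0 D=0 ZF=0 PC=7
Step 5: PC=7 exec 'HALT'. After: A=4 B=2 C=0 D=0 ZF=0 PC=7 HALTED
Total instructions executed: 5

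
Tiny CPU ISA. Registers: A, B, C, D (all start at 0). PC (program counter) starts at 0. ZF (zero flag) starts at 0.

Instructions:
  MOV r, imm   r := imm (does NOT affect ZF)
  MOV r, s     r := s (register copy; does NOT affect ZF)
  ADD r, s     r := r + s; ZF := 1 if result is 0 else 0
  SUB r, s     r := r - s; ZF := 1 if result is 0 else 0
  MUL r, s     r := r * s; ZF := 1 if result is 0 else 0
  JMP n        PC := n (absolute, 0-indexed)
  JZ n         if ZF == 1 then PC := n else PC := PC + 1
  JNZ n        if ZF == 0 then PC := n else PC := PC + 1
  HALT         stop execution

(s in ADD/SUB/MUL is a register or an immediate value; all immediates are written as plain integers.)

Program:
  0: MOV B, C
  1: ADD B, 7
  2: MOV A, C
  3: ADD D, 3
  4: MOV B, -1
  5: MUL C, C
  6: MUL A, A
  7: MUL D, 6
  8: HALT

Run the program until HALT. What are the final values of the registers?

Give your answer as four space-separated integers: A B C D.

Answer: 0 -1 0 18

Derivation:
Step 1: PC=0 exec 'MOV B, C'. After: A=0 B=0 C=0 D=0 ZF=0 PC=1
Step 2: PC=1 exec 'ADD B, 7'. After: A=0 B=7 C=0 D=0 ZF=0 PC=2
Step 3: PC=2 exec 'MOV A, C'. After: A=0 B=7 C=0 D=0 ZF=0 PC=3
Step 4: PC=3 exec 'ADD D, 3'. After: A=0 B=7 C=0 D=3 ZF=0 PC=4
Step 5: PC=4 exec 'MOV B, -1'. After: A=0 B=-1 C=0 D=3 ZF=0 PC=5
Step 6: PC=5 exec 'MUL C, C'. After: A=0 B=-1 C=0 D=3 ZF=1 PC=6
Step 7: PC=6 exec 'MUL A, A'. After: A=0 B=-1 C=0 D=3 ZF=1 PC=7
Step 8: PC=7 exec 'MUL D, 6'. After: A=0 B=-1 C=0 D=18 ZF=0 PC=8
Step 9: PC=8 exec 'HALT'. After: A=0 B=-1 C=0 D=18 ZF=0 PC=8 HALTED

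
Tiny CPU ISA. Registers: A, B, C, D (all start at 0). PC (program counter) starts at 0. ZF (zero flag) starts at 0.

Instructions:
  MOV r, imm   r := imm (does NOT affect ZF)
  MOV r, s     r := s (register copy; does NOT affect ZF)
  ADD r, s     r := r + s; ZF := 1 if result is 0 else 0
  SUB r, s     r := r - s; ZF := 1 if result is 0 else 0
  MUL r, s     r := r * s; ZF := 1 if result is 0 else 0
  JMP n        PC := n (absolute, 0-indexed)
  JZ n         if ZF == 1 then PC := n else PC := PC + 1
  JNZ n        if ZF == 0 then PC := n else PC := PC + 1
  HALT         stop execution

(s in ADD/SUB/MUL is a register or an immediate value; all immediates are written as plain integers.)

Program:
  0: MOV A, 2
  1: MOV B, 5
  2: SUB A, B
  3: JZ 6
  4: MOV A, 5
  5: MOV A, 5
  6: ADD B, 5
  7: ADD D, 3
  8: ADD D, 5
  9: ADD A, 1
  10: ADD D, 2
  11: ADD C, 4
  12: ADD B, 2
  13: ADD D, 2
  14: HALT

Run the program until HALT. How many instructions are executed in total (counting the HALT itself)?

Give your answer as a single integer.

Answer: 15

Derivation:
Step 1: PC=0 exec 'MOV A, 2'. After: A=2 B=0 C=0 D=0 ZF=0 PC=1
Step 2: PC=1 exec 'MOV B, 5'. After: A=2 B=5 C=0 D=0 ZF=0 PC=2
Step 3: PC=2 exec 'SUB A, B'. After: A=-3 B=5 C=0 D=0 ZF=0 PC=3
Step 4: PC=3 exec 'JZ 6'. After: A=-3 B=5 C=0 D=0 ZF=0 PC=4
Step 5: PC=4 exec 'MOV A, 5'. After: A=5 B=5 C=0 D=0 ZF=0 PC=5
Step 6: PC=5 exec 'MOV A, 5'. After: A=5 B=5 C=0 D=0 ZF=0 PC=6
Step 7: PC=6 exec 'ADD B, 5'. After: A=5 B=10 C=0 D=0 ZF=0 PC=7
Step 8: PC=7 exec 'ADD D, 3'. After: A=5 B=10 C=0 D=3 ZF=0 PC=8
Step 9: PC=8 exec 'ADD D, 5'. After: A=5 B=10 C=0 D=8 ZF=0 PC=9
Step 10: PC=9 exec 'ADD A, 1'. After: A=6 B=10 C=0 D=8 ZF=0 PC=10
Step 11: PC=10 exec 'ADD D, 2'. After: A=6 B=10 C=0 D=10 ZF=0 PC=11
Step 12: PC=11 exec 'ADD C, 4'. After: A=6 B=10 C=4 D=10 ZF=0 PC=12
Step 13: PC=12 exec 'ADD B, 2'. After: A=6 B=12 C=4 D=10 ZF=0 PC=13
Step 14: PC=13 exec 'ADD D, 2'. After: A=6 B=12 C=4 D=12 ZF=0 PC=14
Step 15: PC=14 exec 'HALT'. After: A=6 B=12 C=4 D=12 ZF=0 PC=14 HALTED
Total instructions executed: 15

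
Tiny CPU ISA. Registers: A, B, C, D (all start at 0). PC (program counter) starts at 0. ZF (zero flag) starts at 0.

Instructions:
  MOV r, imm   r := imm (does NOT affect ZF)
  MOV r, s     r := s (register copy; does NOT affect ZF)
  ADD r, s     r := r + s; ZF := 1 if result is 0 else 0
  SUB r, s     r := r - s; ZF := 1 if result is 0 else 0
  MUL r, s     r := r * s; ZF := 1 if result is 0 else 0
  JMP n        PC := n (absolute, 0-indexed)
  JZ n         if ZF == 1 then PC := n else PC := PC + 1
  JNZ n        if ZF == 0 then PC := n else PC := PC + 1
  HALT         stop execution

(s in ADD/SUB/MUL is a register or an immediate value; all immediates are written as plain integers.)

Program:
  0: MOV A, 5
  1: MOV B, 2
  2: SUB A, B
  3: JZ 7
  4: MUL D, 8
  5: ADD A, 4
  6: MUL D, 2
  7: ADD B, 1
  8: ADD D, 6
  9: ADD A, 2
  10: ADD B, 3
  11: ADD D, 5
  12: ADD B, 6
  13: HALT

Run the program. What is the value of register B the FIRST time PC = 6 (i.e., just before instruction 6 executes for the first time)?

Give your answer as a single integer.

Step 1: PC=0 exec 'MOV A, 5'. After: A=5 B=0 C=0 D=0 ZF=0 PC=1
Step 2: PC=1 exec 'MOV B, 2'. After: A=5 B=2 C=0 D=0 ZF=0 PC=2
Step 3: PC=2 exec 'SUB A, B'. After: A=3 B=2 C=0 D=0 ZF=0 PC=3
Step 4: PC=3 exec 'JZ 7'. After: A=3 B=2 C=0 D=0 ZF=0 PC=4
Step 5: PC=4 exec 'MUL D, 8'. After: A=3 B=2 C=0 D=0 ZF=1 PC=5
Step 6: PC=5 exec 'ADD A, 4'. After: A=7 B=2 C=0 D=0 ZF=0 PC=6
First time PC=6: B=2

2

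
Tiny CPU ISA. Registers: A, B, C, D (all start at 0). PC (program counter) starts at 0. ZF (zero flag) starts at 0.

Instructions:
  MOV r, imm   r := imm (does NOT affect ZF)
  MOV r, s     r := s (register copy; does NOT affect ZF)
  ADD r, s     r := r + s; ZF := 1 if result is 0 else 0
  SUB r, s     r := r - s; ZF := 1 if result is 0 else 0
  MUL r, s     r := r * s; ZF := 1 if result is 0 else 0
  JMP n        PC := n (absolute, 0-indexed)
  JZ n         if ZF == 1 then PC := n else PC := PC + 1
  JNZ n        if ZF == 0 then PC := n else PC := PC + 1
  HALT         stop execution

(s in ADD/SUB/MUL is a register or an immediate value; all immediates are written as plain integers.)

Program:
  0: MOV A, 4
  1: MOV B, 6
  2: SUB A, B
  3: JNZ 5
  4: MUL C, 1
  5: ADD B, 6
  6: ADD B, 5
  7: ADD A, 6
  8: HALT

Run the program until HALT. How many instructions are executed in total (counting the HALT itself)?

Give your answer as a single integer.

Answer: 8

Derivation:
Step 1: PC=0 exec 'MOV A, 4'. After: A=4 B=0 C=0 D=0 ZF=0 PC=1
Step 2: PC=1 exec 'MOV B, 6'. After: A=4 B=6 C=0 D=0 ZF=0 PC=2
Step 3: PC=2 exec 'SUB A, B'. After: A=-2 B=6 C=0 D=0 ZF=0 PC=3
Step 4: PC=3 exec 'JNZ 5'. After: A=-2 B=6 C=0 D=0 ZF=0 PC=5
Step 5: PC=5 exec 'ADD B, 6'. After: A=-2 B=12 C=0 D=0 ZF=0 PC=6
Step 6: PC=6 exec 'ADD B, 5'. After: A=-2 B=17 C=0 D=0 ZF=0 PC=7
Step 7: PC=7 exec 'ADD A, 6'. After: A=4 B=17 C=0 D=0 ZF=0 PC=8
Step 8: PC=8 exec 'HALT'. After: A=4 B=17 C=0 D=0 ZF=0 PC=8 HALTED
Total instructions executed: 8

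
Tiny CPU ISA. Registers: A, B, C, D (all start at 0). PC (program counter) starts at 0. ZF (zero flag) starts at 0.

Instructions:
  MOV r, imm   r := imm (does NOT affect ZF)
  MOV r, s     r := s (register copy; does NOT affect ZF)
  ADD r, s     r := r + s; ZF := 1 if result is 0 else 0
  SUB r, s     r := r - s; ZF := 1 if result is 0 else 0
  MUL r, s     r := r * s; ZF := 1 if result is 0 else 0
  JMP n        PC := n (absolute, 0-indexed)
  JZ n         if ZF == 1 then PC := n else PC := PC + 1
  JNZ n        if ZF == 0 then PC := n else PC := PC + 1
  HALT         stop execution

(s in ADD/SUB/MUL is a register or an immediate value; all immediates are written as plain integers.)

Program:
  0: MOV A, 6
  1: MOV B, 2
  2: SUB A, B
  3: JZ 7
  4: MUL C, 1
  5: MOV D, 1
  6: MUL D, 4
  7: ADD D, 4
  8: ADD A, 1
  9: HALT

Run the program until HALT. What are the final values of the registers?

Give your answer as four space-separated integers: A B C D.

Step 1: PC=0 exec 'MOV A, 6'. After: A=6 B=0 C=0 D=0 ZF=0 PC=1
Step 2: PC=1 exec 'MOV B, 2'. After: A=6 B=2 C=0 D=0 ZF=0 PC=2
Step 3: PC=2 exec 'SUB A, B'. After: A=4 B=2 C=0 D=0 ZF=0 PC=3
Step 4: PC=3 exec 'JZ 7'. After: A=4 B=2 C=0 D=0 ZF=0 PC=4
Step 5: PC=4 exec 'MUL C, 1'. After: A=4 B=2 C=0 D=0 ZF=1 PC=5
Step 6: PC=5 exec 'MOV D, 1'. After: A=4 B=2 C=0 D=1 ZF=1 PC=6
Step 7: PC=6 exec 'MUL D, 4'. After: A=4 B=2 C=0 D=4 ZF=0 PC=7
Step 8: PC=7 exec 'ADD D, 4'. After: A=4 B=2 C=0 D=8 ZF=0 PC=8
Step 9: PC=8 exec 'ADD A, 1'. After: A=5 B=2 C=0 D=8 ZF=0 PC=9
Step 10: PC=9 exec 'HALT'. After: A=5 B=2 C=0 D=8 ZF=0 PC=9 HALTED

Answer: 5 2 0 8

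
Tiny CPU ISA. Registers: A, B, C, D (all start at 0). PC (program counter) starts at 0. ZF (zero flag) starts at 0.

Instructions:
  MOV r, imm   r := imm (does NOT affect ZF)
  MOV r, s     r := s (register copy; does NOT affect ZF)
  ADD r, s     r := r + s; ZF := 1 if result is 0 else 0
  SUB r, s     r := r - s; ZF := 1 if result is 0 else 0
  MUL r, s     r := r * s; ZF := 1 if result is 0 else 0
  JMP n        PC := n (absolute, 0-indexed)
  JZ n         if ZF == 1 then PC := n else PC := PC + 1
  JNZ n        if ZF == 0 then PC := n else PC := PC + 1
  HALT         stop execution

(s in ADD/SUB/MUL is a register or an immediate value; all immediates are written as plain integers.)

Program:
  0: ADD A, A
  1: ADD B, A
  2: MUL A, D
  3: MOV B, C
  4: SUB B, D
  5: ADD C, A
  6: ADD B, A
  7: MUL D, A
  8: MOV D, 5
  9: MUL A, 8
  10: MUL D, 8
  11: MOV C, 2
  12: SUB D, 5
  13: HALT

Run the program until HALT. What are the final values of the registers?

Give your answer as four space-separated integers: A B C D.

Step 1: PC=0 exec 'ADD A, A'. After: A=0 B=0 C=0 D=0 ZF=1 PC=1
Step 2: PC=1 exec 'ADD B, A'. After: A=0 B=0 C=0 D=0 ZF=1 PC=2
Step 3: PC=2 exec 'MUL A, D'. After: A=0 B=0 C=0 D=0 ZF=1 PC=3
Step 4: PC=3 exec 'MOV B, C'. After: A=0 B=0 C=0 D=0 ZF=1 PC=4
Step 5: PC=4 exec 'SUB B, D'. After: A=0 B=0 C=0 D=0 ZF=1 PC=5
Step 6: PC=5 exec 'ADD C, A'. After: A=0 B=0 C=0 D=0 ZF=1 PC=6
Step 7: PC=6 exec 'ADD B, A'. After: A=0 B=0 C=0 D=0 ZF=1 PC=7
Step 8: PC=7 exec 'MUL D, A'. After: A=0 B=0 C=0 D=0 ZF=1 PC=8
Step 9: PC=8 exec 'MOV D, 5'. After: A=0 B=0 C=0 D=5 ZF=1 PC=9
Step 10: PC=9 exec 'MUL A, 8'. After: A=0 B=0 C=0 D=5 ZF=1 PC=10
Step 11: PC=10 exec 'MUL D, 8'. After: A=0 B=0 C=0 D=40 ZF=0 PC=11
Step 12: PC=11 exec 'MOV C, 2'. After: A=0 B=0 C=2 D=40 ZF=0 PC=12
Step 13: PC=12 exec 'SUB D, 5'. After: A=0 B=0 C=2 D=35 ZF=0 PC=13
Step 14: PC=13 exec 'HALT'. After: A=0 B=0 C=2 D=35 ZF=0 PC=13 HALTED

Answer: 0 0 2 35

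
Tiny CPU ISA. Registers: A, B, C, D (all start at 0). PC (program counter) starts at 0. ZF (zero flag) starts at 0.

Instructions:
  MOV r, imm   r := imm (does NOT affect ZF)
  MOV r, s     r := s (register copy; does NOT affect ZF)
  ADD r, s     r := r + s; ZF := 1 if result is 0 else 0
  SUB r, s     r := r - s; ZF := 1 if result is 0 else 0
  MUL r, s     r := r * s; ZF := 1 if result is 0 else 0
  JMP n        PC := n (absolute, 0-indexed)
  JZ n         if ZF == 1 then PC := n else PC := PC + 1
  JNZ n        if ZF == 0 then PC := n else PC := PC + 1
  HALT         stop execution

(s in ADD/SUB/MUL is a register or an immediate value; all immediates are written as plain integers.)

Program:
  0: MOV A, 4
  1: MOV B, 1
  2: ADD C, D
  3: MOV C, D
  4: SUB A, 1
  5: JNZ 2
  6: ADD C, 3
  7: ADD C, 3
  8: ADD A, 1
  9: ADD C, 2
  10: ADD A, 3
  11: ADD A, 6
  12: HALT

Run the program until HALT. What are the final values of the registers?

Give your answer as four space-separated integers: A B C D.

Answer: 10 1 8 0

Derivation:
Step 1: PC=0 exec 'MOV A, 4'. After: A=4 B=0 C=0 D=0 ZF=0 PC=1
Step 2: PC=1 exec 'MOV B, 1'. After: A=4 B=1 C=0 D=0 ZF=0 PC=2
Step 3: PC=2 exec 'ADD C, D'. After: A=4 B=1 C=0 D=0 ZF=1 PC=3
Step 4: PC=3 exec 'MOV C, D'. After: A=4 B=1 C=0 D=0 ZF=1 PC=4
Step 5: PC=4 exec 'SUB A, 1'. After: A=3 B=1 C=0 D=0 ZF=0 PC=5
Step 6: PC=5 exec 'JNZ 2'. After: A=3 B=1 C=0 D=0 ZF=0 PC=2
Step 7: PC=2 exec 'ADD C, D'. After: A=3 B=1 C=0 D=0 ZF=1 PC=3
Step 8: PC=3 exec 'MOV C, D'. After: A=3 B=1 C=0 D=0 ZF=1 PC=4
Step 9: PC=4 exec 'SUB A, 1'. After: A=2 B=1 C=0 D=0 ZF=0 PC=5
Step 10: PC=5 exec 'JNZ 2'. After: A=2 B=1 C=0 D=0 ZF=0 PC=2
Step 11: PC=2 exec 'ADD C, D'. After: A=2 B=1 C=0 D=0 ZF=1 PC=3
Step 12: PC=3 exec 'MOV C, D'. After: A=2 B=1 C=0 D=0 ZF=1 PC=4
Step 13: PC=4 exec 'SUB A, 1'. After: A=1 B=1 C=0 D=0 ZF=0 PC=5
Step 14: PC=5 exec 'JNZ 2'. After: A=1 B=1 C=0 D=0 ZF=0 PC=2
Step 15: PC=2 exec 'ADD C, D'. After: A=1 B=1 C=0 D=0 ZF=1 PC=3
Step 16: PC=3 exec 'MOV C, D'. After: A=1 B=1 C=0 D=0 ZF=1 PC=4
Step 17: PC=4 exec 'SUB A, 1'. After: A=0 B=1 C=0 D=0 ZF=1 PC=5
Step 18: PC=5 exec 'JNZ 2'. After: A=0 B=1 C=0 D=0 ZF=1 PC=6
Step 19: PC=6 exec 'ADD C, 3'. After: A=0 B=1 C=3 D=0 ZF=0 PC=7
Step 20: PC=7 exec 'ADD C, 3'. After: A=0 B=1 C=6 D=0 ZF=0 PC=8
Step 21: PC=8 exec 'ADD A, 1'. After: A=1 B=1 C=6 D=0 ZF=0 PC=9
Step 22: PC=9 exec 'ADD C, 2'. After: A=1 B=1 C=8 D=0 ZF=0 PC=10
Step 23: PC=10 exec 'ADD A, 3'. After: A=4 B=1 C=8 D=0 ZF=0 PC=11
Step 24: PC=11 exec 'ADD A, 6'. After: A=10 B=1 C=8 D=0 ZF=0 PC=12
Step 25: PC=12 exec 'HALT'. After: A=10 B=1 C=8 D=0 ZF=0 PC=12 HALTED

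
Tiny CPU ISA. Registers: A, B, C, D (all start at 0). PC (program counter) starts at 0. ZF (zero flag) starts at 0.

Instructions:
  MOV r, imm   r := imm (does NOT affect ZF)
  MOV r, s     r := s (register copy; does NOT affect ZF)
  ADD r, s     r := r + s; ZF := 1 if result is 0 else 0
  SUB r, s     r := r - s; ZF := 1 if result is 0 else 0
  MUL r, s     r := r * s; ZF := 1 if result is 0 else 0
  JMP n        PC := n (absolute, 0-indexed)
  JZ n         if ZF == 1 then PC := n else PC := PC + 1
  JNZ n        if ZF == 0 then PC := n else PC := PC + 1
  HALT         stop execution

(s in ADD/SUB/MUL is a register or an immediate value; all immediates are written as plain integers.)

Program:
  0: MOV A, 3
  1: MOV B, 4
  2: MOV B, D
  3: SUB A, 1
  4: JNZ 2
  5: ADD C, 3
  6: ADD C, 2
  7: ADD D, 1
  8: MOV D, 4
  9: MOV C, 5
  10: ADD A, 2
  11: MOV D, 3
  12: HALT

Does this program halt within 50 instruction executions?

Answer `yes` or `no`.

Answer: yes

Derivation:
Step 1: PC=0 exec 'MOV A, 3'. After: A=3 B=0 C=0 D=0 ZF=0 PC=1
Step 2: PC=1 exec 'MOV B, 4'. After: A=3 B=4 C=0 D=0 ZF=0 PC=2
Step 3: PC=2 exec 'MOV B, D'. After: A=3 B=0 C=0 D=0 ZF=0 PC=3
Step 4: PC=3 exec 'SUB A, 1'. After: A=2 B=0 C=0 D=0 ZF=0 PC=4
Step 5: PC=4 exec 'JNZ 2'. After: A=2 B=0 C=0 D=0 ZF=0 PC=2
Step 6: PC=2 exec 'MOV B, D'. After: A=2 B=0 C=0 D=0 ZF=0 PC=3
Step 7: PC=3 exec 'SUB A, 1'. After: A=1 B=0 C=0 D=0 ZF=0 PC=4
Step 8: PC=4 exec 'JNZ 2'. After: A=1 B=0 C=0 D=0 ZF=0 PC=2
Step 9: PC=2 exec 'MOV B, D'. After: A=1 B=0 C=0 D=0 ZF=0 PC=3
Step 10: PC=3 exec 'SUB A, 1'. After: A=0 B=0 C=0 D=0 ZF=1 PC=4
Step 11: PC=4 exec 'JNZ 2'. After: A=0 B=0 C=0 D=0 ZF=1 PC=5
Step 12: PC=5 exec 'ADD C, 3'. After: A=0 B=0 C=3 D=0 ZF=0 PC=6
Step 13: PC=6 exec 'ADD C, 2'. After: A=0 B=0 C=5 D=0 ZF=0 PC=7
Step 14: PC=7 exec 'ADD D, 1'. After: A=0 B=0 C=5 D=1 ZF=0 PC=8
Step 15: PC=8 exec 'MOV D, 4'. After: A=0 B=0 C=5 D=4 ZF=0 PC=9
Step 16: PC=9 exec 'MOV C, 5'. After: A=0 B=0 C=5 D=4 ZF=0 PC=10
Step 17: PC=10 exec 'ADD A, 2'. After: A=2 B=0 C=5 D=4 ZF=0 PC=11
Step 18: PC=11 exec 'MOV D, 3'. After: A=2 B=0 C=5 D=3 ZF=0 PC=12
Step 19: PC=12 exec 'HALT'. After: A=2 B=0 C=5 D=3 ZF=0 PC=12 HALTED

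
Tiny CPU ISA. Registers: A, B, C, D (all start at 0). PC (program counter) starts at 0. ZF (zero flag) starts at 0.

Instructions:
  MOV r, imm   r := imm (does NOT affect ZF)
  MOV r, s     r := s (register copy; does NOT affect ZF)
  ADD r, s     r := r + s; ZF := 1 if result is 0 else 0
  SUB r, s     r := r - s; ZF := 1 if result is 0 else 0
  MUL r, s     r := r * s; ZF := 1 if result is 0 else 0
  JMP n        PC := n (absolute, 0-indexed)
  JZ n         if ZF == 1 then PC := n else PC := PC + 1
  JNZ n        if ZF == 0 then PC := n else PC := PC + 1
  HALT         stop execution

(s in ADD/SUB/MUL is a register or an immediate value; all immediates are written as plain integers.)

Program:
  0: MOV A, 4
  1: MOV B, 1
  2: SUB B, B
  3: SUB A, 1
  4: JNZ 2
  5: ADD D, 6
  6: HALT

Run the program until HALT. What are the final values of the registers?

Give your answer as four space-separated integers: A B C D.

Step 1: PC=0 exec 'MOV A, 4'. After: A=4 B=0 C=0 D=0 ZF=0 PC=1
Step 2: PC=1 exec 'MOV B, 1'. After: A=4 B=1 C=0 D=0 ZF=0 PC=2
Step 3: PC=2 exec 'SUB B, B'. After: A=4 B=0 C=0 D=0 ZF=1 PC=3
Step 4: PC=3 exec 'SUB A, 1'. After: A=3 B=0 C=0 D=0 ZF=0 PC=4
Step 5: PC=4 exec 'JNZ 2'. After: A=3 B=0 C=0 D=0 ZF=0 PC=2
Step 6: PC=2 exec 'SUB B, B'. After: A=3 B=0 C=0 D=0 ZF=1 PC=3
Step 7: PC=3 exec 'SUB A, 1'. After: A=2 B=0 C=0 D=0 ZF=0 PC=4
Step 8: PC=4 exec 'JNZ 2'. After: A=2 B=0 C=0 D=0 ZF=0 PC=2
Step 9: PC=2 exec 'SUB B, B'. After: A=2 B=0 C=0 D=0 ZF=1 PC=3
Step 10: PC=3 exec 'SUB A, 1'. After: A=1 B=0 C=0 D=0 ZF=0 PC=4
Step 11: PC=4 exec 'JNZ 2'. After: A=1 B=0 C=0 D=0 ZF=0 PC=2
Step 12: PC=2 exec 'SUB B, B'. After: A=1 B=0 C=0 D=0 ZF=1 PC=3
Step 13: PC=3 exec 'SUB A, 1'. After: A=0 B=0 C=0 D=0 ZF=1 PC=4
Step 14: PC=4 exec 'JNZ 2'. After: A=0 B=0 C=0 D=0 ZF=1 PC=5
Step 15: PC=5 exec 'ADD D, 6'. After: A=0 B=0 C=0 D=6 ZF=0 PC=6
Step 16: PC=6 exec 'HALT'. After: A=0 B=0 C=0 D=6 ZF=0 PC=6 HALTED

Answer: 0 0 0 6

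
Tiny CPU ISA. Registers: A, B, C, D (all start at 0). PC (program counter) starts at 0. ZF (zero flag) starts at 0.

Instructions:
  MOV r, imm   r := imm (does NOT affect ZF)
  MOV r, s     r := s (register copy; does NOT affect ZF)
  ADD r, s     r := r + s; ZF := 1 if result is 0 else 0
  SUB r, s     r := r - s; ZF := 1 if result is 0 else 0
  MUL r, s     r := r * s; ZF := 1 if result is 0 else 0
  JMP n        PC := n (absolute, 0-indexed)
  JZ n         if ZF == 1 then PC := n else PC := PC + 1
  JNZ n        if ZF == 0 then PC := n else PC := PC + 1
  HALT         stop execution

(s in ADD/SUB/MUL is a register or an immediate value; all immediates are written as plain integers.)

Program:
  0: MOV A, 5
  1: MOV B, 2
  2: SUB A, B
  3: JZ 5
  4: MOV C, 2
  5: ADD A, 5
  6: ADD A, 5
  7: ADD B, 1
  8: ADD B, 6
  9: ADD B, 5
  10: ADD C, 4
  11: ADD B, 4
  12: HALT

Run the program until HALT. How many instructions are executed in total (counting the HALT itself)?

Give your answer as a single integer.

Answer: 13

Derivation:
Step 1: PC=0 exec 'MOV A, 5'. After: A=5 B=0 C=0 D=0 ZF=0 PC=1
Step 2: PC=1 exec 'MOV B, 2'. After: A=5 B=2 C=0 D=0 ZF=0 PC=2
Step 3: PC=2 exec 'SUB A, B'. After: A=3 B=2 C=0 D=0 ZF=0 PC=3
Step 4: PC=3 exec 'JZ 5'. After: A=3 B=2 C=0 D=0 ZF=0 PC=4
Step 5: PC=4 exec 'MOV C, 2'. After: A=3 B=2 C=2 D=0 ZF=0 PC=5
Step 6: PC=5 exec 'ADD A, 5'. After: A=8 B=2 C=2 D=0 ZF=0 PC=6
Step 7: PC=6 exec 'ADD A, 5'. After: A=13 B=2 C=2 D=0 ZF=0 PC=7
Step 8: PC=7 exec 'ADD B, 1'. After: A=13 B=3 C=2 D=0 ZF=0 PC=8
Step 9: PC=8 exec 'ADD B, 6'. After: A=13 B=9 C=2 D=0 ZF=0 PC=9
Step 10: PC=9 exec 'ADD B, 5'. After: A=13 B=14 C=2 D=0 ZF=0 PC=10
Step 11: PC=10 exec 'ADD C, 4'. After: A=13 B=14 C=6 D=0 ZF=0 PC=11
Step 12: PC=11 exec 'ADD B, 4'. After: A=13 B=18 C=6 D=0 ZF=0 PC=12
Step 13: PC=12 exec 'HALT'. After: A=13 B=18 C=6 D=0 ZF=0 PC=12 HALTED
Total instructions executed: 13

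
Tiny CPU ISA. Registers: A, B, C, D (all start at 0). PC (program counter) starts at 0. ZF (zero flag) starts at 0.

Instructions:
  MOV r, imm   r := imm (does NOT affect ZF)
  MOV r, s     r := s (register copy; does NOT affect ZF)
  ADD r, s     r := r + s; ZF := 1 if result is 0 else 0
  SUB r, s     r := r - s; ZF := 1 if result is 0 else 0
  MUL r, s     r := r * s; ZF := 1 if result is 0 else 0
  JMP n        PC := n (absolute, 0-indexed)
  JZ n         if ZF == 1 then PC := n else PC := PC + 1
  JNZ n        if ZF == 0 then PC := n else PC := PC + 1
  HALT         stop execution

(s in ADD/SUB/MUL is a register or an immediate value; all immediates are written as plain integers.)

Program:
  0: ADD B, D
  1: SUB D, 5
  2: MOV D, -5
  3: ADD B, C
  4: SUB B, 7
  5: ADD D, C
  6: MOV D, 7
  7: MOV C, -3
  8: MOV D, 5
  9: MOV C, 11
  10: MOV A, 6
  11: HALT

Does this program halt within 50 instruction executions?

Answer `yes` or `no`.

Answer: yes

Derivation:
Step 1: PC=0 exec 'ADD B, D'. After: A=0 B=0 C=0 D=0 ZF=1 PC=1
Step 2: PC=1 exec 'SUB D, 5'. After: A=0 B=0 C=0 D=-5 ZF=0 PC=2
Step 3: PC=2 exec 'MOV D, -5'. After: A=0 B=0 C=0 D=-5 ZF=0 PC=3
Step 4: PC=3 exec 'ADD B, C'. After: A=0 B=0 C=0 D=-5 ZF=1 PC=4
Step 5: PC=4 exec 'SUB B, 7'. After: A=0 B=-7 C=0 D=-5 ZF=0 PC=5
Step 6: PC=5 exec 'ADD D, C'. After: A=0 B=-7 C=0 D=-5 ZF=0 PC=6
Step 7: PC=6 exec 'MOV D, 7'. After: A=0 B=-7 C=0 D=7 ZF=0 PC=7
Step 8: PC=7 exec 'MOV C, -3'. After: A=0 B=-7 C=-3 D=7 ZF=0 PC=8
Step 9: PC=8 exec 'MOV D, 5'. After: A=0 B=-7 C=-3 D=5 ZF=0 PC=9
Step 10: PC=9 exec 'MOV C, 11'. After: A=0 B=-7 C=11 D=5 ZF=0 PC=10
Step 11: PC=10 exec 'MOV A, 6'. After: A=6 B=-7 C=11 D=5 ZF=0 PC=11
Step 12: PC=11 exec 'HALT'. After: A=6 B=-7 C=11 D=5 ZF=0 PC=11 HALTED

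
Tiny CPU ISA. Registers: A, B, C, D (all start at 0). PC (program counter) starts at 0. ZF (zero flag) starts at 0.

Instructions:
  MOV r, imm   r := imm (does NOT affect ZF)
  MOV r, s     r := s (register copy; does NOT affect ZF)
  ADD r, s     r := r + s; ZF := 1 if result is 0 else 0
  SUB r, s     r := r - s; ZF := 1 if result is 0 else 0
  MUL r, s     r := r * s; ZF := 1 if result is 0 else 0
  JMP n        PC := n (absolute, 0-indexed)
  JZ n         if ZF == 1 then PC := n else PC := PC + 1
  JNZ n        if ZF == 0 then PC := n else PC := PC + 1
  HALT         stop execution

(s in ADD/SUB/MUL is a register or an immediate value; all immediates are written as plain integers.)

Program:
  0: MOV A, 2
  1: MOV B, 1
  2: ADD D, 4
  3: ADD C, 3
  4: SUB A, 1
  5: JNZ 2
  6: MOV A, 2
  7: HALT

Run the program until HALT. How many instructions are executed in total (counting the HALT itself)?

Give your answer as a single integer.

Answer: 12

Derivation:
Step 1: PC=0 exec 'MOV A, 2'. After: A=2 B=0 C=0 D=0 ZF=0 PC=1
Step 2: PC=1 exec 'MOV B, 1'. After: A=2 B=1 C=0 D=0 ZF=0 PC=2
Step 3: PC=2 exec 'ADD D, 4'. After: A=2 B=1 C=0 D=4 ZF=0 PC=3
Step 4: PC=3 exec 'ADD C, 3'. After: A=2 B=1 C=3 D=4 ZF=0 PC=4
Step 5: PC=4 exec 'SUB A, 1'. After: A=1 B=1 C=3 D=4 ZF=0 PC=5
Step 6: PC=5 exec 'JNZ 2'. After: A=1 B=1 C=3 D=4 ZF=0 PC=2
Step 7: PC=2 exec 'ADD D, 4'. After: A=1 B=1 C=3 D=8 ZF=0 PC=3
Step 8: PC=3 exec 'ADD C, 3'. After: A=1 B=1 C=6 D=8 ZF=0 PC=4
Step 9: PC=4 exec 'SUB A, 1'. After: A=0 B=1 C=6 D=8 ZF=1 PC=5
Step 10: PC=5 exec 'JNZ 2'. After: A=0 B=1 C=6 D=8 ZF=1 PC=6
Step 11: PC=6 exec 'MOV A, 2'. After: A=2 B=1 C=6 D=8 ZF=1 PC=7
Step 12: PC=7 exec 'HALT'. After: A=2 B=1 C=6 D=8 ZF=1 PC=7 HALTED
Total instructions executed: 12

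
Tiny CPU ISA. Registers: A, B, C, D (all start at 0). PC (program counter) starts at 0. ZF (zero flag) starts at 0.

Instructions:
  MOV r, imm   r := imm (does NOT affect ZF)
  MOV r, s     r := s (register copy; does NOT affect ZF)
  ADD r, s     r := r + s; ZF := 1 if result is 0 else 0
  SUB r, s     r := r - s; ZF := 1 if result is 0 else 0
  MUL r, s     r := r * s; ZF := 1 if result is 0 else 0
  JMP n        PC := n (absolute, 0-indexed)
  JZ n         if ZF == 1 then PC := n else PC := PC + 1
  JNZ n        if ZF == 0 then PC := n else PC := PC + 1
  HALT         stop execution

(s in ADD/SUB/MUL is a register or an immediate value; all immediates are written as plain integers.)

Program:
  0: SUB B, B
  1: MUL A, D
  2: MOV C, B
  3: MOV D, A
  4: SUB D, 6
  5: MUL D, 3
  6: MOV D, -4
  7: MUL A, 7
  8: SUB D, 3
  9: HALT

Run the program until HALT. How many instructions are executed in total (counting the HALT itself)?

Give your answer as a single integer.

Answer: 10

Derivation:
Step 1: PC=0 exec 'SUB B, B'. After: A=0 B=0 C=0 D=0 ZF=1 PC=1
Step 2: PC=1 exec 'MUL A, D'. After: A=0 B=0 C=0 D=0 ZF=1 PC=2
Step 3: PC=2 exec 'MOV C, B'. After: A=0 B=0 C=0 D=0 ZF=1 PC=3
Step 4: PC=3 exec 'MOV D, A'. After: A=0 B=0 C=0 D=0 ZF=1 PC=4
Step 5: PC=4 exec 'SUB D, 6'. After: A=0 B=0 C=0 D=-6 ZF=0 PC=5
Step 6: PC=5 exec 'MUL D, 3'. After: A=0 B=0 C=0 D=-18 ZF=0 PC=6
Step 7: PC=6 exec 'MOV D, -4'. After: A=0 B=0 C=0 D=-4 ZF=0 PC=7
Step 8: PC=7 exec 'MUL A, 7'. After: A=0 B=0 C=0 D=-4 ZF=1 PC=8
Step 9: PC=8 exec 'SUB D, 3'. After: A=0 B=0 C=0 D=-7 ZF=0 PC=9
Step 10: PC=9 exec 'HALT'. After: A=0 B=0 C=0 D=-7 ZF=0 PC=9 HALTED
Total instructions executed: 10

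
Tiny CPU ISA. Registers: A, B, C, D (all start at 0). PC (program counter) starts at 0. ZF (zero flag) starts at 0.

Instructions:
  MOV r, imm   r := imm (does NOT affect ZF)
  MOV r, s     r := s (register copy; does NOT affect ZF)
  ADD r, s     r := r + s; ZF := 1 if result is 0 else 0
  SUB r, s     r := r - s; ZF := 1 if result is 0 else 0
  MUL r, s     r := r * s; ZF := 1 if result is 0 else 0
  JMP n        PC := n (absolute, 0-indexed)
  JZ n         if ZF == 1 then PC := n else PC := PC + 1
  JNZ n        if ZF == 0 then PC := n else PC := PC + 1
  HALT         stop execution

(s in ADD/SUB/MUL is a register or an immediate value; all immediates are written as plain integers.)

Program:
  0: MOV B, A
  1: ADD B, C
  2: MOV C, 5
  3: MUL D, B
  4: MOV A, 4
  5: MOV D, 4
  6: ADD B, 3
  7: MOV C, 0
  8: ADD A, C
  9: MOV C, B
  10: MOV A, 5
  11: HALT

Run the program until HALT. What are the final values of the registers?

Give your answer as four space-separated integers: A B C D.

Answer: 5 3 3 4

Derivation:
Step 1: PC=0 exec 'MOV B, A'. After: A=0 B=0 C=0 D=0 ZF=0 PC=1
Step 2: PC=1 exec 'ADD B, C'. After: A=0 B=0 C=0 D=0 ZF=1 PC=2
Step 3: PC=2 exec 'MOV C, 5'. After: A=0 B=0 C=5 D=0 ZF=1 PC=3
Step 4: PC=3 exec 'MUL D, B'. After: A=0 B=0 C=5 D=0 ZF=1 PC=4
Step 5: PC=4 exec 'MOV A, 4'. After: A=4 B=0 C=5 D=0 ZF=1 PC=5
Step 6: PC=5 exec 'MOV D, 4'. After: A=4 B=0 C=5 D=4 ZF=1 PC=6
Step 7: PC=6 exec 'ADD B, 3'. After: A=4 B=3 C=5 D=4 ZF=0 PC=7
Step 8: PC=7 exec 'MOV C, 0'. After: A=4 B=3 C=0 D=4 ZF=0 PC=8
Step 9: PC=8 exec 'ADD A, C'. After: A=4 B=3 C=0 D=4 ZF=0 PC=9
Step 10: PC=9 exec 'MOV C, B'. After: A=4 B=3 C=3 D=4 ZF=0 PC=10
Step 11: PC=10 exec 'MOV A, 5'. After: A=5 B=3 C=3 D=4 ZF=0 PC=11
Step 12: PC=11 exec 'HALT'. After: A=5 B=3 C=3 D=4 ZF=0 PC=11 HALTED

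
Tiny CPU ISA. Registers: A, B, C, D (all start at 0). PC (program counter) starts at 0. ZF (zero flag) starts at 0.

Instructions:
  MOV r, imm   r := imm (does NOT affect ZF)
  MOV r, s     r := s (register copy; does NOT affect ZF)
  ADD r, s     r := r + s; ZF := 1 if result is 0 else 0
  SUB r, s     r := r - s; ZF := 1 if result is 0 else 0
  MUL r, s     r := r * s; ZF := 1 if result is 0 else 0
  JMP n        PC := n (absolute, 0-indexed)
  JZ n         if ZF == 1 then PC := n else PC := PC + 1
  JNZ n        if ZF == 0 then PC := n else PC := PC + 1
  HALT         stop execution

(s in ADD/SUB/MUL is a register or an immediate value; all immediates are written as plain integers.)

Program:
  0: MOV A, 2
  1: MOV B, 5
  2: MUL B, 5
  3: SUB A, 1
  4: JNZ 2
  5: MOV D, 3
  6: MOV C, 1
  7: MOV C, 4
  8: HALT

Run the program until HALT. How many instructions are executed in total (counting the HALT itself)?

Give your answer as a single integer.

Step 1: PC=0 exec 'MOV A, 2'. After: A=2 B=0 C=0 D=0 ZF=0 PC=1
Step 2: PC=1 exec 'MOV B, 5'. After: A=2 B=5 C=0 D=0 ZF=0 PC=2
Step 3: PC=2 exec 'MUL B, 5'. After: A=2 B=25 C=0 D=0 ZF=0 PC=3
Step 4: PC=3 exec 'SUB A, 1'. After: A=1 B=25 C=0 D=0 ZF=0 PC=4
Step 5: PC=4 exec 'JNZ 2'. After: A=1 B=25 C=0 D=0 ZF=0 PC=2
Step 6: PC=2 exec 'MUL B, 5'. After: A=1 B=125 C=0 D=0 ZF=0 PC=3
Step 7: PC=3 exec 'SUB A, 1'. After: A=0 B=125 C=0 D=0 ZF=1 PC=4
Step 8: PC=4 exec 'JNZ 2'. After: A=0 B=125 C=0 D=0 ZF=1 PC=5
Step 9: PC=5 exec 'MOV D, 3'. After: A=0 B=125 C=0 D=3 ZF=1 PC=6
Step 10: PC=6 exec 'MOV C, 1'. After: A=0 B=125 C=1 D=3 ZF=1 PC=7
Step 11: PC=7 exec 'MOV C, 4'. After: A=0 B=125 C=4 D=3 ZF=1 PC=8
Step 12: PC=8 exec 'HALT'. After: A=0 B=125 C=4 D=3 ZF=1 PC=8 HALTED
Total instructions executed: 12

Answer: 12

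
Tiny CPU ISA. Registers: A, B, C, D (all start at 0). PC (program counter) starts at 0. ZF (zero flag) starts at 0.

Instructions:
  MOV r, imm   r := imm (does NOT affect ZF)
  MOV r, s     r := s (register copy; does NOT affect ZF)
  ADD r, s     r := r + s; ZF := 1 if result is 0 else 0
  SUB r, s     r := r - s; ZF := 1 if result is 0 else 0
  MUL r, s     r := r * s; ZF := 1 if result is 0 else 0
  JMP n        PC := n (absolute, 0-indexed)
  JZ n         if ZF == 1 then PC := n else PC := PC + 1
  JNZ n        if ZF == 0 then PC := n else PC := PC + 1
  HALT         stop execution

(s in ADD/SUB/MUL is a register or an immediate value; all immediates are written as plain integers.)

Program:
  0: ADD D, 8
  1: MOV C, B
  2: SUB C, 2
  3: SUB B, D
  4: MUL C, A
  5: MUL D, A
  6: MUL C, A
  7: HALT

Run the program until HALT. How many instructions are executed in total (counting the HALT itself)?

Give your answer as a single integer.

Step 1: PC=0 exec 'ADD D, 8'. After: A=0 B=0 C=0 D=8 ZF=0 PC=1
Step 2: PC=1 exec 'MOV C, B'. After: A=0 B=0 C=0 D=8 ZF=0 PC=2
Step 3: PC=2 exec 'SUB C, 2'. After: A=0 B=0 C=-2 D=8 ZF=0 PC=3
Step 4: PC=3 exec 'SUB B, D'. After: A=0 B=-8 C=-2 D=8 ZF=0 PC=4
Step 5: PC=4 exec 'MUL C, A'. After: A=0 B=-8 C=0 D=8 ZF=1 PC=5
Step 6: PC=5 exec 'MUL D, A'. After: A=0 B=-8 C=0 D=0 ZF=1 PC=6
Step 7: PC=6 exec 'MUL C, A'. After: A=0 B=-8 C=0 D=0 ZF=1 PC=7
Step 8: PC=7 exec 'HALT'. After: A=0 B=-8 C=0 D=0 ZF=1 PC=7 HALTED
Total instructions executed: 8

Answer: 8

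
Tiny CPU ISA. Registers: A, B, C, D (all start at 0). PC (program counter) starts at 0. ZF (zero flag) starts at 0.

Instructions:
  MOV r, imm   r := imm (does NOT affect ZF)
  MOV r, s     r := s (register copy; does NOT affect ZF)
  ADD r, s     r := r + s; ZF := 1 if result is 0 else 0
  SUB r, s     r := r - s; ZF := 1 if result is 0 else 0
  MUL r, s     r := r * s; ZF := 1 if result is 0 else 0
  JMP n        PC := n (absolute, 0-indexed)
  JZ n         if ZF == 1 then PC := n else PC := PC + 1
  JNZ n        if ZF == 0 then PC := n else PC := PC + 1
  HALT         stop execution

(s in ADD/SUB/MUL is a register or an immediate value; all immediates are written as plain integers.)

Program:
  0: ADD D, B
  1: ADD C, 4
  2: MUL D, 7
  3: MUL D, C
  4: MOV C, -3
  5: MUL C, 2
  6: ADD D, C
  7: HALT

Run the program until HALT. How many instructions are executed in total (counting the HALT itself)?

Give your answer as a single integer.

Answer: 8

Derivation:
Step 1: PC=0 exec 'ADD D, B'. After: A=0 B=0 C=0 D=0 ZF=1 PC=1
Step 2: PC=1 exec 'ADD C, 4'. After: A=0 B=0 C=4 D=0 ZF=0 PC=2
Step 3: PC=2 exec 'MUL D, 7'. After: A=0 B=0 C=4 D=0 ZF=1 PC=3
Step 4: PC=3 exec 'MUL D, C'. After: A=0 B=0 C=4 D=0 ZF=1 PC=4
Step 5: PC=4 exec 'MOV C, -3'. After: A=0 B=0 C=-3 D=0 ZF=1 PC=5
Step 6: PC=5 exec 'MUL C, 2'. After: A=0 B=0 C=-6 D=0 ZF=0 PC=6
Step 7: PC=6 exec 'ADD D, C'. After: A=0 B=0 C=-6 D=-6 ZF=0 PC=7
Step 8: PC=7 exec 'HALT'. After: A=0 B=0 C=-6 D=-6 ZF=0 PC=7 HALTED
Total instructions executed: 8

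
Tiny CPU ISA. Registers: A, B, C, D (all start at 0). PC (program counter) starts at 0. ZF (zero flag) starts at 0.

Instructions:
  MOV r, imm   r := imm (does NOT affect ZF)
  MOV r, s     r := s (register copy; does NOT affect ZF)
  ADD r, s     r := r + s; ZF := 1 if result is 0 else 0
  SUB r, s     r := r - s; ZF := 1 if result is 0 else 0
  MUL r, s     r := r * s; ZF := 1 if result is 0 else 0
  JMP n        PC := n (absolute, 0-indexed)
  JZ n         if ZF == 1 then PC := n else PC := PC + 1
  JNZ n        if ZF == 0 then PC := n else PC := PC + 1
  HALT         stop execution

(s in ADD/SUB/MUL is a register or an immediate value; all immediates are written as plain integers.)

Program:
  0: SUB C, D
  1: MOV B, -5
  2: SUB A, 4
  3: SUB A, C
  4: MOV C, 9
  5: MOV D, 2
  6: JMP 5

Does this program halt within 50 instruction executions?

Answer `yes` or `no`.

Step 1: PC=0 exec 'SUB C, D'. After: A=0 B=0 C=0 D=0 ZF=1 PC=1
Step 2: PC=1 exec 'MOV B, -5'. After: A=0 B=-5 C=0 D=0 ZF=1 PC=2
Step 3: PC=2 exec 'SUB A, 4'. After: A=-4 B=-5 C=0 D=0 ZF=0 PC=3
Step 4: PC=3 exec 'SUB A, C'. After: A=-4 B=-5 C=0 D=0 ZF=0 PC=4
Step 5: PC=4 exec 'MOV C, 9'. After: A=-4 B=-5 C=9 D=0 ZF=0 PC=5
Step 6: PC=5 exec 'MOV D, 2'. After: A=-4 B=-5 C=9 D=2 ZF=0 PC=6
Step 7: PC=6 exec 'JMP 5'. After: A=-4 B=-5 C=9 D=2 ZF=0 PC=5
Step 8: PC=5 exec 'MOV D, 2'. After: A=-4 B=-5 C=9 D=2 ZF=0 PC=6
State after step 8 equals state after step 6: the program is in a cycle of length 2 and will never halt.

Answer: no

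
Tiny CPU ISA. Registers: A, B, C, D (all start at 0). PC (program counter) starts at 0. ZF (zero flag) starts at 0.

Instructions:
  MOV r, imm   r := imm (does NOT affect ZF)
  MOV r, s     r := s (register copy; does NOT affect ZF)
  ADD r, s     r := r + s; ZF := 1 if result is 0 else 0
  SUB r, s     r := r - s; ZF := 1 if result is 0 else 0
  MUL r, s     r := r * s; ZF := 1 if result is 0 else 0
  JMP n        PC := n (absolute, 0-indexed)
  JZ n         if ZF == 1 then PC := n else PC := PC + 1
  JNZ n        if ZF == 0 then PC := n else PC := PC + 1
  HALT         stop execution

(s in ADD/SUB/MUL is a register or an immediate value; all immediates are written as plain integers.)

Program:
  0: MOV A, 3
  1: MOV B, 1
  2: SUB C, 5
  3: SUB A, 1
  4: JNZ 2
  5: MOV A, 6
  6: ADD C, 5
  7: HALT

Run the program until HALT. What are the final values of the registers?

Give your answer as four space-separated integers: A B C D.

Step 1: PC=0 exec 'MOV A, 3'. After: A=3 B=0 C=0 D=0 ZF=0 PC=1
Step 2: PC=1 exec 'MOV B, 1'. After: A=3 B=1 C=0 D=0 ZF=0 PC=2
Step 3: PC=2 exec 'SUB C, 5'. After: A=3 B=1 C=-5 D=0 ZF=0 PC=3
Step 4: PC=3 exec 'SUB A, 1'. After: A=2 B=1 C=-5 D=0 ZF=0 PC=4
Step 5: PC=4 exec 'JNZ 2'. After: A=2 B=1 C=-5 D=0 ZF=0 PC=2
Step 6: PC=2 exec 'SUB C, 5'. After: A=2 B=1 C=-10 D=0 ZF=0 PC=3
Step 7: PC=3 exec 'SUB A, 1'. After: A=1 B=1 C=-10 D=0 ZF=0 PC=4
Step 8: PC=4 exec 'JNZ 2'. After: A=1 B=1 C=-10 D=0 ZF=0 PC=2
Step 9: PC=2 exec 'SUB C, 5'. After: A=1 B=1 C=-15 D=0 ZF=0 PC=3
Step 10: PC=3 exec 'SUB A, 1'. After: A=0 B=1 C=-15 D=0 ZF=1 PC=4
Step 11: PC=4 exec 'JNZ 2'. After: A=0 B=1 C=-15 D=0 ZF=1 PC=5
Step 12: PC=5 exec 'MOV A, 6'. After: A=6 B=1 C=-15 D=0 ZF=1 PC=6
Step 13: PC=6 exec 'ADD C, 5'. After: A=6 B=1 C=-10 D=0 ZF=0 PC=7
Step 14: PC=7 exec 'HALT'. After: A=6 B=1 C=-10 D=0 ZF=0 PC=7 HALTED

Answer: 6 1 -10 0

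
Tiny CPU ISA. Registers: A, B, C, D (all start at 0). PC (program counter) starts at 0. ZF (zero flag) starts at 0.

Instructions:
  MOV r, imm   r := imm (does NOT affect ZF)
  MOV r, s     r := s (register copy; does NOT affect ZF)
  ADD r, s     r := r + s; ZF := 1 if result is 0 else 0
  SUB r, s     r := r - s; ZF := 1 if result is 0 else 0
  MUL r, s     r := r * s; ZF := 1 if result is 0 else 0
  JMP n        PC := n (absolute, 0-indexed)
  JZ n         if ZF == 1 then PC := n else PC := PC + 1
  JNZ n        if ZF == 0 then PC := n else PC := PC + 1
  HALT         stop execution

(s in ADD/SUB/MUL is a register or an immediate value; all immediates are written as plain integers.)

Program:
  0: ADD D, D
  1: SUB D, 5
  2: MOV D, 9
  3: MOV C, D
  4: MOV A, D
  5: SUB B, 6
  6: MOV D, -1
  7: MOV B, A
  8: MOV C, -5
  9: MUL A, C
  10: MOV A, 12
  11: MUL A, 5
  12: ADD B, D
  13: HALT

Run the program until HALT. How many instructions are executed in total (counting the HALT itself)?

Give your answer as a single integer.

Step 1: PC=0 exec 'ADD D, D'. After: A=0 B=0 C=0 D=0 ZF=1 PC=1
Step 2: PC=1 exec 'SUB D, 5'. After: A=0 B=0 C=0 D=-5 ZF=0 PC=2
Step 3: PC=2 exec 'MOV D, 9'. After: A=0 B=0 C=0 D=9 ZF=0 PC=3
Step 4: PC=3 exec 'MOV C, D'. After: A=0 B=0 C=9 D=9 ZF=0 PC=4
Step 5: PC=4 exec 'MOV A, D'. After: A=9 B=0 C=9 D=9 ZF=0 PC=5
Step 6: PC=5 exec 'SUB B, 6'. After: A=9 B=-6 C=9 D=9 ZF=0 PC=6
Step 7: PC=6 exec 'MOV D, -1'. After: A=9 B=-6 C=9 D=-1 ZF=0 PC=7
Step 8: PC=7 exec 'MOV B, A'. After: A=9 B=9 C=9 D=-1 ZF=0 PC=8
Step 9: PC=8 exec 'MOV C, -5'. After: A=9 B=9 C=-5 D=-1 ZF=0 PC=9
Step 10: PC=9 exec 'MUL A, C'. After: A=-45 B=9 C=-5 D=-1 ZF=0 PC=10
Step 11: PC=10 exec 'MOV A, 12'. After: A=12 B=9 C=-5 D=-1 ZF=0 PC=11
Step 12: PC=11 exec 'MUL A, 5'. After: A=60 B=9 C=-5 D=-1 ZF=0 PC=12
Step 13: PC=12 exec 'ADD B, D'. After: A=60 B=8 C=-5 D=-1 ZF=0 PC=13
Step 14: PC=13 exec 'HALT'. After: A=60 B=8 C=-5 D=-1 ZF=0 PC=13 HALTED
Total instructions executed: 14

Answer: 14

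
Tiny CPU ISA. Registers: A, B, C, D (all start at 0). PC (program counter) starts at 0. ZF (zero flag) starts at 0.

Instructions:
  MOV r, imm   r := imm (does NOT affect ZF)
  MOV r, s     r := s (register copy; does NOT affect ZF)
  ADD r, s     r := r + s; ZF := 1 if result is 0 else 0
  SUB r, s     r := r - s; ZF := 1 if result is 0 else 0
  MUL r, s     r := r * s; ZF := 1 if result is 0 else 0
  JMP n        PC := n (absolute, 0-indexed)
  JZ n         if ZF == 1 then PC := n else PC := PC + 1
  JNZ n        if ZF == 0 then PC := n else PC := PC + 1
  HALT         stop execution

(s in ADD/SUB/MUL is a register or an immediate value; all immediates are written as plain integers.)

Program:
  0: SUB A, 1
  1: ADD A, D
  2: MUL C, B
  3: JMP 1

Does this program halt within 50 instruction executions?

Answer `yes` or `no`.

Answer: no

Derivation:
Step 1: PC=0 exec 'SUB A, 1'. After: A=-1 B=0 C=0 D=0 ZF=0 PC=1
Step 2: PC=1 exec 'ADD A, D'. After: A=-1 B=0 C=0 D=0 ZF=0 PC=2
Step 3: PC=2 exec 'MUL C, B'. After: A=-1 B=0 C=0 D=0 ZF=1 PC=3
Step 4: PC=3 exec 'JMP 1'. After: A=-1 B=0 C=0 D=0 ZF=1 PC=1
Step 5: PC=1 exec 'ADD A, D'. After: A=-1 B=0 C=0 D=0 ZF=0 PC=2
State after step 5 equals state after step 2: the program is in a cycle of length 3 and will never halt.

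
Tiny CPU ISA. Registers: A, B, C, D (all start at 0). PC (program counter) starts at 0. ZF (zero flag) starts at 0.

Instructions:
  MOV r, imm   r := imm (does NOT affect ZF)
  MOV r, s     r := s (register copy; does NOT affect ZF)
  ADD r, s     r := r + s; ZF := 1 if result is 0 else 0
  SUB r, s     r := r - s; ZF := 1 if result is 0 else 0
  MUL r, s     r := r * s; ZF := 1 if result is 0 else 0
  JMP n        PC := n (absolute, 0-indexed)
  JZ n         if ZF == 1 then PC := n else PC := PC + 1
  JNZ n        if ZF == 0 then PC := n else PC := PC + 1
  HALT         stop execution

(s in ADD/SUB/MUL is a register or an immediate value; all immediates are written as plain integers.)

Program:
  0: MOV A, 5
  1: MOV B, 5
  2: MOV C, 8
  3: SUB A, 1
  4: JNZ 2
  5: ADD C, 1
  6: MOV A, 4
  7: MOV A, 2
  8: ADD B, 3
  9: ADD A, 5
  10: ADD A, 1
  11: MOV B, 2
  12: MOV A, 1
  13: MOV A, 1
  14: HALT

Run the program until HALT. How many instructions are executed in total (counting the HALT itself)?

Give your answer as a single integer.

Step 1: PC=0 exec 'MOV A, 5'. After: A=5 B=0 C=0 D=0 ZF=0 PC=1
Step 2: PC=1 exec 'MOV B, 5'. After: A=5 B=5 C=0 D=0 ZF=0 PC=2
Step 3: PC=2 exec 'MOV C, 8'. After: A=5 B=5 C=8 D=0 ZF=0 PC=3
Step 4: PC=3 exec 'SUB A, 1'. After: A=4 B=5 C=8 D=0 ZF=0 PC=4
Step 5: PC=4 exec 'JNZ 2'. After: A=4 B=5 C=8 D=0 ZF=0 PC=2
Step 6: PC=2 exec 'MOV C, 8'. After: A=4 B=5 C=8 D=0 ZF=0 PC=3
Step 7: PC=3 exec 'SUB A, 1'. After: A=3 B=5 C=8 D=0 ZF=0 PC=4
Step 8: PC=4 exec 'JNZ 2'. After: A=3 B=5 C=8 D=0 ZF=0 PC=2
Step 9: PC=2 exec 'MOV C, 8'. After: A=3 B=5 C=8 D=0 ZF=0 PC=3
Step 10: PC=3 exec 'SUB A, 1'. After: A=2 B=5 C=8 D=0 ZF=0 PC=4
Step 11: PC=4 exec 'JNZ 2'. After: A=2 B=5 C=8 D=0 ZF=0 PC=2
Step 12: PC=2 exec 'MOV C, 8'. After: A=2 B=5 C=8 D=0 ZF=0 PC=3
Step 13: PC=3 exec 'SUB A, 1'. After: A=1 B=5 C=8 D=0 ZF=0 PC=4
Step 14: PC=4 exec 'JNZ 2'. After: A=1 B=5 C=8 D=0 ZF=0 PC=2
Step 15: PC=2 exec 'MOV C, 8'. After: A=1 B=5 C=8 D=0 ZF=0 PC=3
Step 16: PC=3 exec 'SUB A, 1'. After: A=0 B=5 C=8 D=0 ZF=1 PC=4
Step 17: PC=4 exec 'JNZ 2'. After: A=0 B=5 C=8 D=0 ZF=1 PC=5
Step 18: PC=5 exec 'ADD C, 1'. After: A=0 B=5 C=9 D=0 ZF=0 PC=6
Step 19: PC=6 exec 'MOV A, 4'. After: A=4 B=5 C=9 D=0 ZF=0 PC=7
Step 20: PC=7 exec 'MOV A, 2'. After: A=2 B=5 C=9 D=0 ZF=0 PC=8
Step 21: PC=8 exec 'ADD B, 3'. After: A=2 B=8 C=9 D=0 ZF=0 PC=9
Step 22: PC=9 exec 'ADD A, 5'. After: A=7 B=8 C=9 D=0 ZF=0 PC=10
Step 23: PC=10 exec 'ADD A, 1'. After: A=8 B=8 C=9 D=0 ZF=0 PC=11
Step 24: PC=11 exec 'MOV B, 2'. After: A=8 B=2 C=9 D=0 ZF=0 PC=12
Step 25: PC=12 exec 'MOV A, 1'. After: A=1 B=2 C=9 D=0 ZF=0 PC=13
Step 26: PC=13 exec 'MOV A, 1'. After: A=1 B=2 C=9 D=0 ZF=0 PC=14
Step 27: PC=14 exec 'HALT'. After: A=1 B=2 C=9 D=0 ZF=0 PC=14 HALTED
Total instructions executed: 27

Answer: 27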